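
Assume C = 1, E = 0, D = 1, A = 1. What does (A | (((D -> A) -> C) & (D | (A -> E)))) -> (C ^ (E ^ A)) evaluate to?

0

D -> A = 1 -> 1 = 1
(D -> A) -> C = 1 -> 1 = 1
A -> E = 1 -> 0 = 0
D | (A -> E) = 1 | 0 = 1
((D -> A) -> C) & (D | (A -> E)) = 1 & 1 = 1
A | (((D -> A) -> C) & (D | (A -> E))) = 1 | 1 = 1
E ^ A = 0 ^ 1 = 1
C ^ (E ^ A) = 1 ^ 1 = 0
(A | (((D -> A) -> C) & (D | (A -> E)))) -> (C ^ (E ^ A)) = 1 -> 0 = 0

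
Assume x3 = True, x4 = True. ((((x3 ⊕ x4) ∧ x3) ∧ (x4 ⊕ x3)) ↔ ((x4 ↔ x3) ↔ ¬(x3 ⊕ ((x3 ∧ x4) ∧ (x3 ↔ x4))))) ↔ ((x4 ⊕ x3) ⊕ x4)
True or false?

x3 ⊕ x4 = True ⊕ True = False
(x3 ⊕ x4) ∧ x3 = False ∧ True = False
x4 ⊕ x3 = True ⊕ True = False
((x3 ⊕ x4) ∧ x3) ∧ (x4 ⊕ x3) = False ∧ False = False
x4 ↔ x3 = True ↔ True = True
x3 ∧ x4 = True ∧ True = True
x3 ↔ x4 = True ↔ True = True
(x3 ∧ x4) ∧ (x3 ↔ x4) = True ∧ True = True
x3 ⊕ ((x3 ∧ x4) ∧ (x3 ↔ x4)) = True ⊕ True = False
¬(x3 ⊕ ((x3 ∧ x4) ∧ (x3 ↔ x4))) = ¬False = True
(x4 ↔ x3) ↔ ¬(x3 ⊕ ((x3 ∧ x4) ∧ (x3 ↔ x4))) = True ↔ True = True
(((x3 ⊕ x4) ∧ x3) ∧ (x4 ⊕ x3)) ↔ ((x4 ↔ x3) ↔ ¬(x3 ⊕ ((x3 ∧ x4) ∧ (x3 ↔ x4)))) = False ↔ True = False
x4 ⊕ x3 = True ⊕ True = False
(x4 ⊕ x3) ⊕ x4 = False ⊕ True = True
((((x3 ⊕ x4) ∧ x3) ∧ (x4 ⊕ x3)) ↔ ((x4 ↔ x3) ↔ ¬(x3 ⊕ ((x3 ∧ x4) ∧ (x3 ↔ x4))))) ↔ ((x4 ⊕ x3) ⊕ x4) = False ↔ True = False

False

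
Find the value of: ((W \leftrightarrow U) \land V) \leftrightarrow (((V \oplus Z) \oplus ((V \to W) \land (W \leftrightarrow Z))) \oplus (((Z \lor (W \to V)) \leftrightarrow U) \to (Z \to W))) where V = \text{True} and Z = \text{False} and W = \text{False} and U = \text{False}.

\text{False}

W \leftrightarrow U = \text{False} \leftrightarrow \text{False} = \text{True}
(W \leftrightarrow U) \land V = \text{True} \land \text{True} = \text{True}
V \oplus Z = \text{True} \oplus \text{False} = \text{True}
V \to W = \text{True} \to \text{False} = \text{False}
W \leftrightarrow Z = \text{False} \leftrightarrow \text{False} = \text{True}
(V \to W) \land (W \leftrightarrow Z) = \text{False} \land \text{True} = \text{False}
(V \oplus Z) \oplus ((V \to W) \land (W \leftrightarrow Z)) = \text{True} \oplus \text{False} = \text{True}
W \to V = \text{False} \to \text{True} = \text{True}
Z \lor (W \to V) = \text{False} \lor \text{True} = \text{True}
(Z \lor (W \to V)) \leftrightarrow U = \text{True} \leftrightarrow \text{False} = \text{False}
Z \to W = \text{False} \to \text{False} = \text{True}
((Z \lor (W \to V)) \leftrightarrow U) \to (Z \to W) = \text{False} \to \text{True} = \text{True}
((V \oplus Z) \oplus ((V \to W) \land (W \leftrightarrow Z))) \oplus (((Z \lor (W \to V)) \leftrightarrow U) \to (Z \to W)) = \text{True} \oplus \text{True} = \text{False}
((W \leftrightarrow U) \land V) \leftrightarrow (((V \oplus Z) \oplus ((V \to W) \land (W \leftrightarrow Z))) \oplus (((Z \lor (W \to V)) \leftrightarrow U) \to (Z \to W))) = \text{True} \leftrightarrow \text{False} = \text{False}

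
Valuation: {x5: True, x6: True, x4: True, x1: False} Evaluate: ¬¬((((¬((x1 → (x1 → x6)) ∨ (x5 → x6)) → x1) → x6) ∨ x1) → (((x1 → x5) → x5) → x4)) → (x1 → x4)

x1 → x6 = False → True = True
x1 → (x1 → x6) = False → True = True
x5 → x6 = True → True = True
(x1 → (x1 → x6)) ∨ (x5 → x6) = True ∨ True = True
¬((x1 → (x1 → x6)) ∨ (x5 → x6)) = ¬True = False
¬((x1 → (x1 → x6)) ∨ (x5 → x6)) → x1 = False → False = True
(¬((x1 → (x1 → x6)) ∨ (x5 → x6)) → x1) → x6 = True → True = True
((¬((x1 → (x1 → x6)) ∨ (x5 → x6)) → x1) → x6) ∨ x1 = True ∨ False = True
x1 → x5 = False → True = True
(x1 → x5) → x5 = True → True = True
((x1 → x5) → x5) → x4 = True → True = True
(((¬((x1 → (x1 → x6)) ∨ (x5 → x6)) → x1) → x6) ∨ x1) → (((x1 → x5) → x5) → x4) = True → True = True
¬((((¬((x1 → (x1 → x6)) ∨ (x5 → x6)) → x1) → x6) ∨ x1) → (((x1 → x5) → x5) → x4)) = ¬True = False
¬¬((((¬((x1 → (x1 → x6)) ∨ (x5 → x6)) → x1) → x6) ∨ x1) → (((x1 → x5) → x5) → x4)) = ¬False = True
x1 → x4 = False → True = True
¬¬((((¬((x1 → (x1 → x6)) ∨ (x5 → x6)) → x1) → x6) ∨ x1) → (((x1 → x5) → x5) → x4)) → (x1 → x4) = True → True = True

True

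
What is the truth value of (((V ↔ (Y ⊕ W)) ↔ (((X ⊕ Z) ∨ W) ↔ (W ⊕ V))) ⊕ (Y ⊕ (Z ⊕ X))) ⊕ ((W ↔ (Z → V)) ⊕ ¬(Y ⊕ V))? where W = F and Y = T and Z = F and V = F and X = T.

Y ⊕ W = T ⊕ F = T
V ↔ (Y ⊕ W) = F ↔ T = F
X ⊕ Z = T ⊕ F = T
(X ⊕ Z) ∨ W = T ∨ F = T
W ⊕ V = F ⊕ F = F
((X ⊕ Z) ∨ W) ↔ (W ⊕ V) = T ↔ F = F
(V ↔ (Y ⊕ W)) ↔ (((X ⊕ Z) ∨ W) ↔ (W ⊕ V)) = F ↔ F = T
Z ⊕ X = F ⊕ T = T
Y ⊕ (Z ⊕ X) = T ⊕ T = F
((V ↔ (Y ⊕ W)) ↔ (((X ⊕ Z) ∨ W) ↔ (W ⊕ V))) ⊕ (Y ⊕ (Z ⊕ X)) = T ⊕ F = T
Z → V = F → F = T
W ↔ (Z → V) = F ↔ T = F
Y ⊕ V = T ⊕ F = T
¬(Y ⊕ V) = ¬T = F
(W ↔ (Z → V)) ⊕ ¬(Y ⊕ V) = F ⊕ F = F
(((V ↔ (Y ⊕ W)) ↔ (((X ⊕ Z) ∨ W) ↔ (W ⊕ V))) ⊕ (Y ⊕ (Z ⊕ X))) ⊕ ((W ↔ (Z → V)) ⊕ ¬(Y ⊕ V)) = T ⊕ F = T

T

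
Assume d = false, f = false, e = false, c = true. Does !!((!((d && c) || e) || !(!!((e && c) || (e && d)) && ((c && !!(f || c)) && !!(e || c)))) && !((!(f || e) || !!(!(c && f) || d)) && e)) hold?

true

d && c = false && true = false
(d && c) || e = false || false = false
!((d && c) || e) = !false = true
e && c = false && true = false
e && d = false && false = false
(e && c) || (e && d) = false || false = false
!((e && c) || (e && d)) = !false = true
!!((e && c) || (e && d)) = !true = false
f || c = false || true = true
!(f || c) = !true = false
!!(f || c) = !false = true
c && !!(f || c) = true && true = true
e || c = false || true = true
!(e || c) = !true = false
!!(e || c) = !false = true
(c && !!(f || c)) && !!(e || c) = true && true = true
!!((e && c) || (e && d)) && ((c && !!(f || c)) && !!(e || c)) = false && true = false
!(!!((e && c) || (e && d)) && ((c && !!(f || c)) && !!(e || c))) = !false = true
!((d && c) || e) || !(!!((e && c) || (e && d)) && ((c && !!(f || c)) && !!(e || c))) = true || true = true
f || e = false || false = false
!(f || e) = !false = true
c && f = true && false = false
!(c && f) = !false = true
!(c && f) || d = true || false = true
!(!(c && f) || d) = !true = false
!!(!(c && f) || d) = !false = true
!(f || e) || !!(!(c && f) || d) = true || true = true
(!(f || e) || !!(!(c && f) || d)) && e = true && false = false
!((!(f || e) || !!(!(c && f) || d)) && e) = !false = true
(!((d && c) || e) || !(!!((e && c) || (e && d)) && ((c && !!(f || c)) && !!(e || c)))) && !((!(f || e) || !!(!(c && f) || d)) && e) = true && true = true
!((!((d && c) || e) || !(!!((e && c) || (e && d)) && ((c && !!(f || c)) && !!(e || c)))) && !((!(f || e) || !!(!(c && f) || d)) && e)) = !true = false
!!((!((d && c) || e) || !(!!((e && c) || (e && d)) && ((c && !!(f || c)) && !!(e || c)))) && !((!(f || e) || !!(!(c && f) || d)) && e)) = !false = true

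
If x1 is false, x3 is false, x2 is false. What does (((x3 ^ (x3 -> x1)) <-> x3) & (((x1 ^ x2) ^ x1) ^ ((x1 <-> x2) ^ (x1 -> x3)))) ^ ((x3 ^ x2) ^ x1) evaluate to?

x3 -> x1 = False -> False = True
x3 ^ (x3 -> x1) = False ^ True = True
(x3 ^ (x3 -> x1)) <-> x3 = True <-> False = False
x1 ^ x2 = False ^ False = False
(x1 ^ x2) ^ x1 = False ^ False = False
x1 <-> x2 = False <-> False = True
x1 -> x3 = False -> False = True
(x1 <-> x2) ^ (x1 -> x3) = True ^ True = False
((x1 ^ x2) ^ x1) ^ ((x1 <-> x2) ^ (x1 -> x3)) = False ^ False = False
((x3 ^ (x3 -> x1)) <-> x3) & (((x1 ^ x2) ^ x1) ^ ((x1 <-> x2) ^ (x1 -> x3))) = False & False = False
x3 ^ x2 = False ^ False = False
(x3 ^ x2) ^ x1 = False ^ False = False
(((x3 ^ (x3 -> x1)) <-> x3) & (((x1 ^ x2) ^ x1) ^ ((x1 <-> x2) ^ (x1 -> x3)))) ^ ((x3 ^ x2) ^ x1) = False ^ False = False

False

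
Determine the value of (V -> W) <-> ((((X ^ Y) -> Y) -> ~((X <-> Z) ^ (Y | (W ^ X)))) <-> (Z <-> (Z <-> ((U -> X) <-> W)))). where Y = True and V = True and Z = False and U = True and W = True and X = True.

False

Substituting Y=True, V=True, Z=False, U=True, W=True, X=True:
V -> W = True -> True = True
X ^ Y = True ^ True = False
(X ^ Y) -> Y = False -> True = True
X <-> Z = True <-> False = False
W ^ X = True ^ True = False
Y | (W ^ X) = True | False = True
(X <-> Z) ^ (Y | (W ^ X)) = False ^ True = True
~((X <-> Z) ^ (Y | (W ^ X))) = ~True = False
((X ^ Y) -> Y) -> ~((X <-> Z) ^ (Y | (W ^ X))) = True -> False = False
U -> X = True -> True = True
(U -> X) <-> W = True <-> True = True
Z <-> ((U -> X) <-> W) = False <-> True = False
Z <-> (Z <-> ((U -> X) <-> W)) = False <-> False = True
(((X ^ Y) -> Y) -> ~((X <-> Z) ^ (Y | (W ^ X)))) <-> (Z <-> (Z <-> ((U -> X) <-> W))) = False <-> True = False
(V -> W) <-> ((((X ^ Y) -> Y) -> ~((X <-> Z) ^ (Y | (W ^ X)))) <-> (Z <-> (Z <-> ((U -> X) <-> W)))) = True <-> False = False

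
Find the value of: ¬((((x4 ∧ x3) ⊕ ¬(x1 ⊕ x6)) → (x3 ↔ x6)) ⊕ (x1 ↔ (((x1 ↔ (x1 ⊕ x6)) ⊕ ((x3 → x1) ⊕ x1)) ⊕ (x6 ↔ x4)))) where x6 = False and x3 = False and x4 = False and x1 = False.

False

x4 ∧ x3 = False ∧ False = False
x1 ⊕ x6 = False ⊕ False = False
¬(x1 ⊕ x6) = ¬False = True
(x4 ∧ x3) ⊕ ¬(x1 ⊕ x6) = False ⊕ True = True
x3 ↔ x6 = False ↔ False = True
((x4 ∧ x3) ⊕ ¬(x1 ⊕ x6)) → (x3 ↔ x6) = True → True = True
x1 ⊕ x6 = False ⊕ False = False
x1 ↔ (x1 ⊕ x6) = False ↔ False = True
x3 → x1 = False → False = True
(x3 → x1) ⊕ x1 = True ⊕ False = True
(x1 ↔ (x1 ⊕ x6)) ⊕ ((x3 → x1) ⊕ x1) = True ⊕ True = False
x6 ↔ x4 = False ↔ False = True
((x1 ↔ (x1 ⊕ x6)) ⊕ ((x3 → x1) ⊕ x1)) ⊕ (x6 ↔ x4) = False ⊕ True = True
x1 ↔ (((x1 ↔ (x1 ⊕ x6)) ⊕ ((x3 → x1) ⊕ x1)) ⊕ (x6 ↔ x4)) = False ↔ True = False
(((x4 ∧ x3) ⊕ ¬(x1 ⊕ x6)) → (x3 ↔ x6)) ⊕ (x1 ↔ (((x1 ↔ (x1 ⊕ x6)) ⊕ ((x3 → x1) ⊕ x1)) ⊕ (x6 ↔ x4))) = True ⊕ False = True
¬((((x4 ∧ x3) ⊕ ¬(x1 ⊕ x6)) → (x3 ↔ x6)) ⊕ (x1 ↔ (((x1 ↔ (x1 ⊕ x6)) ⊕ ((x3 → x1) ⊕ x1)) ⊕ (x6 ↔ x4)))) = ¬True = False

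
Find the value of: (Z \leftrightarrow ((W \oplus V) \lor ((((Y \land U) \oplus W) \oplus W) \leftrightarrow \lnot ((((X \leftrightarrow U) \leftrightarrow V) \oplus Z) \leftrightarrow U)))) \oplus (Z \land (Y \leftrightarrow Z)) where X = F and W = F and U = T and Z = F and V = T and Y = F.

W \oplus V = F \oplus T = T
Y \land U = F \land T = F
(Y \land U) \oplus W = F \oplus F = F
((Y \land U) \oplus W) \oplus W = F \oplus F = F
X \leftrightarrow U = F \leftrightarrow T = F
(X \leftrightarrow U) \leftrightarrow V = F \leftrightarrow T = F
((X \leftrightarrow U) \leftrightarrow V) \oplus Z = F \oplus F = F
(((X \leftrightarrow U) \leftrightarrow V) \oplus Z) \leftrightarrow U = F \leftrightarrow T = F
\lnot ((((X \leftrightarrow U) \leftrightarrow V) \oplus Z) \leftrightarrow U) = \lnot F = T
(((Y \land U) \oplus W) \oplus W) \leftrightarrow \lnot ((((X \leftrightarrow U) \leftrightarrow V) \oplus Z) \leftrightarrow U) = F \leftrightarrow T = F
(W \oplus V) \lor ((((Y \land U) \oplus W) \oplus W) \leftrightarrow \lnot ((((X \leftrightarrow U) \leftrightarrow V) \oplus Z) \leftrightarrow U)) = T \lor F = T
Z \leftrightarrow ((W \oplus V) \lor ((((Y \land U) \oplus W) \oplus W) \leftrightarrow \lnot ((((X \leftrightarrow U) \leftrightarrow V) \oplus Z) \leftrightarrow U))) = F \leftrightarrow T = F
Y \leftrightarrow Z = F \leftrightarrow F = T
Z \land (Y \leftrightarrow Z) = F \land T = F
(Z \leftrightarrow ((W \oplus V) \lor ((((Y \land U) \oplus W) \oplus W) \leftrightarrow \lnot ((((X \leftrightarrow U) \leftrightarrow V) \oplus Z) \leftrightarrow U)))) \oplus (Z \land (Y \leftrightarrow Z)) = F \oplus F = F

F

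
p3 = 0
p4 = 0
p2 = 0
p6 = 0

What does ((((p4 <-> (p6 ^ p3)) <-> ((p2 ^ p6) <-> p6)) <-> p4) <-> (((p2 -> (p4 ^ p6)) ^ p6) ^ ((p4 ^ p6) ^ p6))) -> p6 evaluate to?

1

p6 ^ p3 = 0 ^ 0 = 0
p4 <-> (p6 ^ p3) = 0 <-> 0 = 1
p2 ^ p6 = 0 ^ 0 = 0
(p2 ^ p6) <-> p6 = 0 <-> 0 = 1
(p4 <-> (p6 ^ p3)) <-> ((p2 ^ p6) <-> p6) = 1 <-> 1 = 1
((p4 <-> (p6 ^ p3)) <-> ((p2 ^ p6) <-> p6)) <-> p4 = 1 <-> 0 = 0
p4 ^ p6 = 0 ^ 0 = 0
p2 -> (p4 ^ p6) = 0 -> 0 = 1
(p2 -> (p4 ^ p6)) ^ p6 = 1 ^ 0 = 1
p4 ^ p6 = 0 ^ 0 = 0
(p4 ^ p6) ^ p6 = 0 ^ 0 = 0
((p2 -> (p4 ^ p6)) ^ p6) ^ ((p4 ^ p6) ^ p6) = 1 ^ 0 = 1
(((p4 <-> (p6 ^ p3)) <-> ((p2 ^ p6) <-> p6)) <-> p4) <-> (((p2 -> (p4 ^ p6)) ^ p6) ^ ((p4 ^ p6) ^ p6)) = 0 <-> 1 = 0
((((p4 <-> (p6 ^ p3)) <-> ((p2 ^ p6) <-> p6)) <-> p4) <-> (((p2 -> (p4 ^ p6)) ^ p6) ^ ((p4 ^ p6) ^ p6))) -> p6 = 0 -> 0 = 1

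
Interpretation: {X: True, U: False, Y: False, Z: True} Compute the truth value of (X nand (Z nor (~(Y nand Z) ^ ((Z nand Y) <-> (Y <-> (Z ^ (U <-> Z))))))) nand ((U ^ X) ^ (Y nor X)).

False

Y nand Z = False nand True = True
~(Y nand Z) = ~True = False
Z nand Y = True nand False = True
U <-> Z = False <-> True = False
Z ^ (U <-> Z) = True ^ False = True
Y <-> (Z ^ (U <-> Z)) = False <-> True = False
(Z nand Y) <-> (Y <-> (Z ^ (U <-> Z))) = True <-> False = False
~(Y nand Z) ^ ((Z nand Y) <-> (Y <-> (Z ^ (U <-> Z)))) = False ^ False = False
Z nor (~(Y nand Z) ^ ((Z nand Y) <-> (Y <-> (Z ^ (U <-> Z))))) = True nor False = False
X nand (Z nor (~(Y nand Z) ^ ((Z nand Y) <-> (Y <-> (Z ^ (U <-> Z)))))) = True nand False = True
U ^ X = False ^ True = True
Y nor X = False nor True = False
(U ^ X) ^ (Y nor X) = True ^ False = True
(X nand (Z nor (~(Y nand Z) ^ ((Z nand Y) <-> (Y <-> (Z ^ (U <-> Z))))))) nand ((U ^ X) ^ (Y nor X)) = True nand True = False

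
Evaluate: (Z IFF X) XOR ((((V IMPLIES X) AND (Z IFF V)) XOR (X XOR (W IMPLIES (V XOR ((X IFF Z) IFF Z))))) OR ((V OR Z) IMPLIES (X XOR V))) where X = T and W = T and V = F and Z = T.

F

Z IFF X = T IFF T = T
V IMPLIES X = F IMPLIES T = T
Z IFF V = T IFF F = F
(V IMPLIES X) AND (Z IFF V) = T AND F = F
X IFF Z = T IFF T = T
(X IFF Z) IFF Z = T IFF T = T
V XOR ((X IFF Z) IFF Z) = F XOR T = T
W IMPLIES (V XOR ((X IFF Z) IFF Z)) = T IMPLIES T = T
X XOR (W IMPLIES (V XOR ((X IFF Z) IFF Z))) = T XOR T = F
((V IMPLIES X) AND (Z IFF V)) XOR (X XOR (W IMPLIES (V XOR ((X IFF Z) IFF Z)))) = F XOR F = F
V OR Z = F OR T = T
X XOR V = T XOR F = T
(V OR Z) IMPLIES (X XOR V) = T IMPLIES T = T
(((V IMPLIES X) AND (Z IFF V)) XOR (X XOR (W IMPLIES (V XOR ((X IFF Z) IFF Z))))) OR ((V OR Z) IMPLIES (X XOR V)) = F OR T = T
(Z IFF X) XOR ((((V IMPLIES X) AND (Z IFF V)) XOR (X XOR (W IMPLIES (V XOR ((X IFF Z) IFF Z))))) OR ((V OR Z) IMPLIES (X XOR V))) = T XOR T = F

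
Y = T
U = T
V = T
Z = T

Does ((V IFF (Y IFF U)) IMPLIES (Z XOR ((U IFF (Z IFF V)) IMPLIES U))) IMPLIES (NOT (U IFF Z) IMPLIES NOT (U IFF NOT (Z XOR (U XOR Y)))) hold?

T

Y IFF U = T IFF T = T
V IFF (Y IFF U) = T IFF T = T
Z IFF V = T IFF T = T
U IFF (Z IFF V) = T IFF T = T
(U IFF (Z IFF V)) IMPLIES U = T IMPLIES T = T
Z XOR ((U IFF (Z IFF V)) IMPLIES U) = T XOR T = F
(V IFF (Y IFF U)) IMPLIES (Z XOR ((U IFF (Z IFF V)) IMPLIES U)) = T IMPLIES F = F
U IFF Z = T IFF T = T
NOT (U IFF Z) = NOT T = F
U XOR Y = T XOR T = F
Z XOR (U XOR Y) = T XOR F = T
NOT (Z XOR (U XOR Y)) = NOT T = F
U IFF NOT (Z XOR (U XOR Y)) = T IFF F = F
NOT (U IFF NOT (Z XOR (U XOR Y))) = NOT F = T
NOT (U IFF Z) IMPLIES NOT (U IFF NOT (Z XOR (U XOR Y))) = F IMPLIES T = T
((V IFF (Y IFF U)) IMPLIES (Z XOR ((U IFF (Z IFF V)) IMPLIES U))) IMPLIES (NOT (U IFF Z) IMPLIES NOT (U IFF NOT (Z XOR (U XOR Y)))) = F IMPLIES T = T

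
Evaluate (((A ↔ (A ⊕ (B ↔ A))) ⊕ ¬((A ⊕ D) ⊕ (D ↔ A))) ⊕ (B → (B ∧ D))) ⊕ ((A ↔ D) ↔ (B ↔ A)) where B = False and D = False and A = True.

True

B ↔ A = False ↔ True = False
A ⊕ (B ↔ A) = True ⊕ False = True
A ↔ (A ⊕ (B ↔ A)) = True ↔ True = True
A ⊕ D = True ⊕ False = True
D ↔ A = False ↔ True = False
(A ⊕ D) ⊕ (D ↔ A) = True ⊕ False = True
¬((A ⊕ D) ⊕ (D ↔ A)) = ¬True = False
(A ↔ (A ⊕ (B ↔ A))) ⊕ ¬((A ⊕ D) ⊕ (D ↔ A)) = True ⊕ False = True
B ∧ D = False ∧ False = False
B → (B ∧ D) = False → False = True
((A ↔ (A ⊕ (B ↔ A))) ⊕ ¬((A ⊕ D) ⊕ (D ↔ A))) ⊕ (B → (B ∧ D)) = True ⊕ True = False
A ↔ D = True ↔ False = False
B ↔ A = False ↔ True = False
(A ↔ D) ↔ (B ↔ A) = False ↔ False = True
(((A ↔ (A ⊕ (B ↔ A))) ⊕ ¬((A ⊕ D) ⊕ (D ↔ A))) ⊕ (B → (B ∧ D))) ⊕ ((A ↔ D) ↔ (B ↔ A)) = False ⊕ True = True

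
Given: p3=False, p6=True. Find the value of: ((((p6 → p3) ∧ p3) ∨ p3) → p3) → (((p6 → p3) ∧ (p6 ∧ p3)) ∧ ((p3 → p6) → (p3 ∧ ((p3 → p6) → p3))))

False

p6 → p3 = True → False = False
(p6 → p3) ∧ p3 = False ∧ False = False
((p6 → p3) ∧ p3) ∨ p3 = False ∨ False = False
(((p6 → p3) ∧ p3) ∨ p3) → p3 = False → False = True
p6 → p3 = True → False = False
p6 ∧ p3 = True ∧ False = False
(p6 → p3) ∧ (p6 ∧ p3) = False ∧ False = False
p3 → p6 = False → True = True
p3 → p6 = False → True = True
(p3 → p6) → p3 = True → False = False
p3 ∧ ((p3 → p6) → p3) = False ∧ False = False
(p3 → p6) → (p3 ∧ ((p3 → p6) → p3)) = True → False = False
((p6 → p3) ∧ (p6 ∧ p3)) ∧ ((p3 → p6) → (p3 ∧ ((p3 → p6) → p3))) = False ∧ False = False
((((p6 → p3) ∧ p3) ∨ p3) → p3) → (((p6 → p3) ∧ (p6 ∧ p3)) ∧ ((p3 → p6) → (p3 ∧ ((p3 → p6) → p3)))) = True → False = False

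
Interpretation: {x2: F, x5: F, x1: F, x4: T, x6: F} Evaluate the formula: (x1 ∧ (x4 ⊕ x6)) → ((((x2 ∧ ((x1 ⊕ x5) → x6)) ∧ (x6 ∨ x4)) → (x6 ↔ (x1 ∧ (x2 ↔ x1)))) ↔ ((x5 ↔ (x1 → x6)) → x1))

x4 ⊕ x6 = T ⊕ F = T
x1 ∧ (x4 ⊕ x6) = F ∧ T = F
x1 ⊕ x5 = F ⊕ F = F
(x1 ⊕ x5) → x6 = F → F = T
x2 ∧ ((x1 ⊕ x5) → x6) = F ∧ T = F
x6 ∨ x4 = F ∨ T = T
(x2 ∧ ((x1 ⊕ x5) → x6)) ∧ (x6 ∨ x4) = F ∧ T = F
x2 ↔ x1 = F ↔ F = T
x1 ∧ (x2 ↔ x1) = F ∧ T = F
x6 ↔ (x1 ∧ (x2 ↔ x1)) = F ↔ F = T
((x2 ∧ ((x1 ⊕ x5) → x6)) ∧ (x6 ∨ x4)) → (x6 ↔ (x1 ∧ (x2 ↔ x1))) = F → T = T
x1 → x6 = F → F = T
x5 ↔ (x1 → x6) = F ↔ T = F
(x5 ↔ (x1 → x6)) → x1 = F → F = T
(((x2 ∧ ((x1 ⊕ x5) → x6)) ∧ (x6 ∨ x4)) → (x6 ↔ (x1 ∧ (x2 ↔ x1)))) ↔ ((x5 ↔ (x1 → x6)) → x1) = T ↔ T = T
(x1 ∧ (x4 ⊕ x6)) → ((((x2 ∧ ((x1 ⊕ x5) → x6)) ∧ (x6 ∨ x4)) → (x6 ↔ (x1 ∧ (x2 ↔ x1)))) ↔ ((x5 ↔ (x1 → x6)) → x1)) = F → T = T

T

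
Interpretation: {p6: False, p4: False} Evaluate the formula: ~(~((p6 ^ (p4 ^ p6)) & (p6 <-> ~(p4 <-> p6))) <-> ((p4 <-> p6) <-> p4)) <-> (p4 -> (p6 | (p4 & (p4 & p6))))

True

Substituting p6=False, p4=False:
p4 ^ p6 = False ^ False = False
p6 ^ (p4 ^ p6) = False ^ False = False
p4 <-> p6 = False <-> False = True
~(p4 <-> p6) = ~True = False
p6 <-> ~(p4 <-> p6) = False <-> False = True
(p6 ^ (p4 ^ p6)) & (p6 <-> ~(p4 <-> p6)) = False & True = False
~((p6 ^ (p4 ^ p6)) & (p6 <-> ~(p4 <-> p6))) = ~False = True
p4 <-> p6 = False <-> False = True
(p4 <-> p6) <-> p4 = True <-> False = False
~((p6 ^ (p4 ^ p6)) & (p6 <-> ~(p4 <-> p6))) <-> ((p4 <-> p6) <-> p4) = True <-> False = False
~(~((p6 ^ (p4 ^ p6)) & (p6 <-> ~(p4 <-> p6))) <-> ((p4 <-> p6) <-> p4)) = ~False = True
p4 & p6 = False & False = False
p4 & (p4 & p6) = False & False = False
p6 | (p4 & (p4 & p6)) = False | False = False
p4 -> (p6 | (p4 & (p4 & p6))) = False -> False = True
~(~((p6 ^ (p4 ^ p6)) & (p6 <-> ~(p4 <-> p6))) <-> ((p4 <-> p6) <-> p4)) <-> (p4 -> (p6 | (p4 & (p4 & p6)))) = True <-> True = True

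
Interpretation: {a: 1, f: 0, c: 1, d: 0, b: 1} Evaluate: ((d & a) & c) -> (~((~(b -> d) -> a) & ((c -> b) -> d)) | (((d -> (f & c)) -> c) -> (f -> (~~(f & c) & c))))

Substituting a=1, f=0, c=1, d=0, b=1:
d & a = 0 & 1 = 0
(d & a) & c = 0 & 1 = 0
b -> d = 1 -> 0 = 0
~(b -> d) = ~0 = 1
~(b -> d) -> a = 1 -> 1 = 1
c -> b = 1 -> 1 = 1
(c -> b) -> d = 1 -> 0 = 0
(~(b -> d) -> a) & ((c -> b) -> d) = 1 & 0 = 0
~((~(b -> d) -> a) & ((c -> b) -> d)) = ~0 = 1
f & c = 0 & 1 = 0
d -> (f & c) = 0 -> 0 = 1
(d -> (f & c)) -> c = 1 -> 1 = 1
f & c = 0 & 1 = 0
~(f & c) = ~0 = 1
~~(f & c) = ~1 = 0
~~(f & c) & c = 0 & 1 = 0
f -> (~~(f & c) & c) = 0 -> 0 = 1
((d -> (f & c)) -> c) -> (f -> (~~(f & c) & c)) = 1 -> 1 = 1
~((~(b -> d) -> a) & ((c -> b) -> d)) | (((d -> (f & c)) -> c) -> (f -> (~~(f & c) & c))) = 1 | 1 = 1
((d & a) & c) -> (~((~(b -> d) -> a) & ((c -> b) -> d)) | (((d -> (f & c)) -> c) -> (f -> (~~(f & c) & c)))) = 0 -> 1 = 1

1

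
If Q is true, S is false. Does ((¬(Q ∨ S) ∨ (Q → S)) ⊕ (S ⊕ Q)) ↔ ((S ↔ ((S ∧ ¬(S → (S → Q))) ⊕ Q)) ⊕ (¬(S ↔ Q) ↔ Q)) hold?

T

Q ∨ S = T ∨ F = T
¬(Q ∨ S) = ¬T = F
Q → S = T → F = F
¬(Q ∨ S) ∨ (Q → S) = F ∨ F = F
S ⊕ Q = F ⊕ T = T
(¬(Q ∨ S) ∨ (Q → S)) ⊕ (S ⊕ Q) = F ⊕ T = T
S → Q = F → T = T
S → (S → Q) = F → T = T
¬(S → (S → Q)) = ¬T = F
S ∧ ¬(S → (S → Q)) = F ∧ F = F
(S ∧ ¬(S → (S → Q))) ⊕ Q = F ⊕ T = T
S ↔ ((S ∧ ¬(S → (S → Q))) ⊕ Q) = F ↔ T = F
S ↔ Q = F ↔ T = F
¬(S ↔ Q) = ¬F = T
¬(S ↔ Q) ↔ Q = T ↔ T = T
(S ↔ ((S ∧ ¬(S → (S → Q))) ⊕ Q)) ⊕ (¬(S ↔ Q) ↔ Q) = F ⊕ T = T
((¬(Q ∨ S) ∨ (Q → S)) ⊕ (S ⊕ Q)) ↔ ((S ↔ ((S ∧ ¬(S → (S → Q))) ⊕ Q)) ⊕ (¬(S ↔ Q) ↔ Q)) = T ↔ T = T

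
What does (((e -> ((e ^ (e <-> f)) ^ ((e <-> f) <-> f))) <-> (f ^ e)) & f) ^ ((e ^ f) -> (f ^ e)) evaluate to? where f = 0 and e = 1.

1

e <-> f = 1 <-> 0 = 0
e ^ (e <-> f) = 1 ^ 0 = 1
e <-> f = 1 <-> 0 = 0
(e <-> f) <-> f = 0 <-> 0 = 1
(e ^ (e <-> f)) ^ ((e <-> f) <-> f) = 1 ^ 1 = 0
e -> ((e ^ (e <-> f)) ^ ((e <-> f) <-> f)) = 1 -> 0 = 0
f ^ e = 0 ^ 1 = 1
(e -> ((e ^ (e <-> f)) ^ ((e <-> f) <-> f))) <-> (f ^ e) = 0 <-> 1 = 0
((e -> ((e ^ (e <-> f)) ^ ((e <-> f) <-> f))) <-> (f ^ e)) & f = 0 & 0 = 0
e ^ f = 1 ^ 0 = 1
f ^ e = 0 ^ 1 = 1
(e ^ f) -> (f ^ e) = 1 -> 1 = 1
(((e -> ((e ^ (e <-> f)) ^ ((e <-> f) <-> f))) <-> (f ^ e)) & f) ^ ((e ^ f) -> (f ^ e)) = 0 ^ 1 = 1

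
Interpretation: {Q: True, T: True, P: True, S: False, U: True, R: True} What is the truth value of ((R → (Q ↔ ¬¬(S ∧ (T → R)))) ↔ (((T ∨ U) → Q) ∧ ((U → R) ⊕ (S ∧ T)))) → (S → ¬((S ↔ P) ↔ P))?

T → R = True → True = True
S ∧ (T → R) = False ∧ True = False
¬(S ∧ (T → R)) = ¬False = True
¬¬(S ∧ (T → R)) = ¬True = False
Q ↔ ¬¬(S ∧ (T → R)) = True ↔ False = False
R → (Q ↔ ¬¬(S ∧ (T → R))) = True → False = False
T ∨ U = True ∨ True = True
(T ∨ U) → Q = True → True = True
U → R = True → True = True
S ∧ T = False ∧ True = False
(U → R) ⊕ (S ∧ T) = True ⊕ False = True
((T ∨ U) → Q) ∧ ((U → R) ⊕ (S ∧ T)) = True ∧ True = True
(R → (Q ↔ ¬¬(S ∧ (T → R)))) ↔ (((T ∨ U) → Q) ∧ ((U → R) ⊕ (S ∧ T))) = False ↔ True = False
S ↔ P = False ↔ True = False
(S ↔ P) ↔ P = False ↔ True = False
¬((S ↔ P) ↔ P) = ¬False = True
S → ¬((S ↔ P) ↔ P) = False → True = True
((R → (Q ↔ ¬¬(S ∧ (T → R)))) ↔ (((T ∨ U) → Q) ∧ ((U → R) ⊕ (S ∧ T)))) → (S → ¬((S ↔ P) ↔ P)) = False → True = True

True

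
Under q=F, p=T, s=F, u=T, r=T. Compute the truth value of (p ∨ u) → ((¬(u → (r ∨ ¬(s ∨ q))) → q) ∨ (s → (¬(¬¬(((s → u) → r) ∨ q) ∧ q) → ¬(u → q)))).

T

Substituting q=F, p=T, s=F, u=T, r=T:
p ∨ u = T ∨ T = T
s ∨ q = F ∨ F = F
¬(s ∨ q) = ¬F = T
r ∨ ¬(s ∨ q) = T ∨ T = T
u → (r ∨ ¬(s ∨ q)) = T → T = T
¬(u → (r ∨ ¬(s ∨ q))) = ¬T = F
¬(u → (r ∨ ¬(s ∨ q))) → q = F → F = T
s → u = F → T = T
(s → u) → r = T → T = T
((s → u) → r) ∨ q = T ∨ F = T
¬(((s → u) → r) ∨ q) = ¬T = F
¬¬(((s → u) → r) ∨ q) = ¬F = T
¬¬(((s → u) → r) ∨ q) ∧ q = T ∧ F = F
¬(¬¬(((s → u) → r) ∨ q) ∧ q) = ¬F = T
u → q = T → F = F
¬(u → q) = ¬F = T
¬(¬¬(((s → u) → r) ∨ q) ∧ q) → ¬(u → q) = T → T = T
s → (¬(¬¬(((s → u) → r) ∨ q) ∧ q) → ¬(u → q)) = F → T = T
(¬(u → (r ∨ ¬(s ∨ q))) → q) ∨ (s → (¬(¬¬(((s → u) → r) ∨ q) ∧ q) → ¬(u → q))) = T ∨ T = T
(p ∨ u) → ((¬(u → (r ∨ ¬(s ∨ q))) → q) ∨ (s → (¬(¬¬(((s → u) → r) ∨ q) ∧ q) → ¬(u → q)))) = T → T = T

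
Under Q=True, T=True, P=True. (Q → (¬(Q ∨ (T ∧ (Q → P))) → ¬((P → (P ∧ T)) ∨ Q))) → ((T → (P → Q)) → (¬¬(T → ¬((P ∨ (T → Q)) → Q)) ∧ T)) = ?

Q → P = True → True = True
T ∧ (Q → P) = True ∧ True = True
Q ∨ (T ∧ (Q → P)) = True ∨ True = True
¬(Q ∨ (T ∧ (Q → P))) = ¬True = False
P ∧ T = True ∧ True = True
P → (P ∧ T) = True → True = True
(P → (P ∧ T)) ∨ Q = True ∨ True = True
¬((P → (P ∧ T)) ∨ Q) = ¬True = False
¬(Q ∨ (T ∧ (Q → P))) → ¬((P → (P ∧ T)) ∨ Q) = False → False = True
Q → (¬(Q ∨ (T ∧ (Q → P))) → ¬((P → (P ∧ T)) ∨ Q)) = True → True = True
P → Q = True → True = True
T → (P → Q) = True → True = True
T → Q = True → True = True
P ∨ (T → Q) = True ∨ True = True
(P ∨ (T → Q)) → Q = True → True = True
¬((P ∨ (T → Q)) → Q) = ¬True = False
T → ¬((P ∨ (T → Q)) → Q) = True → False = False
¬(T → ¬((P ∨ (T → Q)) → Q)) = ¬False = True
¬¬(T → ¬((P ∨ (T → Q)) → Q)) = ¬True = False
¬¬(T → ¬((P ∨ (T → Q)) → Q)) ∧ T = False ∧ True = False
(T → (P → Q)) → (¬¬(T → ¬((P ∨ (T → Q)) → Q)) ∧ T) = True → False = False
(Q → (¬(Q ∨ (T ∧ (Q → P))) → ¬((P → (P ∧ T)) ∨ Q))) → ((T → (P → Q)) → (¬¬(T → ¬((P ∨ (T → Q)) → Q)) ∧ T)) = True → False = False

False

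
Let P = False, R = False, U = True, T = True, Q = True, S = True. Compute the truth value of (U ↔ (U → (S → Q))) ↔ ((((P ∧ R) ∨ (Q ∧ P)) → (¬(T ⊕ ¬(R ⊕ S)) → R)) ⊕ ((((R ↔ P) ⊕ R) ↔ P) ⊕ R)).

True

S → Q = True → True = True
U → (S → Q) = True → True = True
U ↔ (U → (S → Q)) = True ↔ True = True
P ∧ R = False ∧ False = False
Q ∧ P = True ∧ False = False
(P ∧ R) ∨ (Q ∧ P) = False ∨ False = False
R ⊕ S = False ⊕ True = True
¬(R ⊕ S) = ¬True = False
T ⊕ ¬(R ⊕ S) = True ⊕ False = True
¬(T ⊕ ¬(R ⊕ S)) = ¬True = False
¬(T ⊕ ¬(R ⊕ S)) → R = False → False = True
((P ∧ R) ∨ (Q ∧ P)) → (¬(T ⊕ ¬(R ⊕ S)) → R) = False → True = True
R ↔ P = False ↔ False = True
(R ↔ P) ⊕ R = True ⊕ False = True
((R ↔ P) ⊕ R) ↔ P = True ↔ False = False
(((R ↔ P) ⊕ R) ↔ P) ⊕ R = False ⊕ False = False
(((P ∧ R) ∨ (Q ∧ P)) → (¬(T ⊕ ¬(R ⊕ S)) → R)) ⊕ ((((R ↔ P) ⊕ R) ↔ P) ⊕ R) = True ⊕ False = True
(U ↔ (U → (S → Q))) ↔ ((((P ∧ R) ∨ (Q ∧ P)) → (¬(T ⊕ ¬(R ⊕ S)) → R)) ⊕ ((((R ↔ P) ⊕ R) ↔ P) ⊕ R)) = True ↔ True = True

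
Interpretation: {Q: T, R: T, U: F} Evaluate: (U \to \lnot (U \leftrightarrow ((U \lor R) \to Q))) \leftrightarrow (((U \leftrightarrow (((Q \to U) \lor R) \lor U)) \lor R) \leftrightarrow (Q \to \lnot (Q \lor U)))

F

U \lor R = F \lor T = T
(U \lor R) \to Q = T \to T = T
U \leftrightarrow ((U \lor R) \to Q) = F \leftrightarrow T = F
\lnot (U \leftrightarrow ((U \lor R) \to Q)) = \lnot F = T
U \to \lnot (U \leftrightarrow ((U \lor R) \to Q)) = F \to T = T
Q \to U = T \to F = F
(Q \to U) \lor R = F \lor T = T
((Q \to U) \lor R) \lor U = T \lor F = T
U \leftrightarrow (((Q \to U) \lor R) \lor U) = F \leftrightarrow T = F
(U \leftrightarrow (((Q \to U) \lor R) \lor U)) \lor R = F \lor T = T
Q \lor U = T \lor F = T
\lnot (Q \lor U) = \lnot T = F
Q \to \lnot (Q \lor U) = T \to F = F
((U \leftrightarrow (((Q \to U) \lor R) \lor U)) \lor R) \leftrightarrow (Q \to \lnot (Q \lor U)) = T \leftrightarrow F = F
(U \to \lnot (U \leftrightarrow ((U \lor R) \to Q))) \leftrightarrow (((U \leftrightarrow (((Q \to U) \lor R) \lor U)) \lor R) \leftrightarrow (Q \to \lnot (Q \lor U))) = T \leftrightarrow F = F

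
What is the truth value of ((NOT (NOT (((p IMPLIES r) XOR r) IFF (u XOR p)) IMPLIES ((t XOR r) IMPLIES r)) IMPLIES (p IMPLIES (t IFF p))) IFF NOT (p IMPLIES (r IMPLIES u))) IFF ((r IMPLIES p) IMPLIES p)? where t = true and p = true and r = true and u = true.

p IMPLIES r = true IMPLIES true = true
(p IMPLIES r) XOR r = true XOR true = false
u XOR p = true XOR true = false
((p IMPLIES r) XOR r) IFF (u XOR p) = false IFF false = true
NOT (((p IMPLIES r) XOR r) IFF (u XOR p)) = NOT true = false
t XOR r = true XOR true = false
(t XOR r) IMPLIES r = false IMPLIES true = true
NOT (((p IMPLIES r) XOR r) IFF (u XOR p)) IMPLIES ((t XOR r) IMPLIES r) = false IMPLIES true = true
NOT (NOT (((p IMPLIES r) XOR r) IFF (u XOR p)) IMPLIES ((t XOR r) IMPLIES r)) = NOT true = false
t IFF p = true IFF true = true
p IMPLIES (t IFF p) = true IMPLIES true = true
NOT (NOT (((p IMPLIES r) XOR r) IFF (u XOR p)) IMPLIES ((t XOR r) IMPLIES r)) IMPLIES (p IMPLIES (t IFF p)) = false IMPLIES true = true
r IMPLIES u = true IMPLIES true = true
p IMPLIES (r IMPLIES u) = true IMPLIES true = true
NOT (p IMPLIES (r IMPLIES u)) = NOT true = false
(NOT (NOT (((p IMPLIES r) XOR r) IFF (u XOR p)) IMPLIES ((t XOR r) IMPLIES r)) IMPLIES (p IMPLIES (t IFF p))) IFF NOT (p IMPLIES (r IMPLIES u)) = true IFF false = false
r IMPLIES p = true IMPLIES true = true
(r IMPLIES p) IMPLIES p = true IMPLIES true = true
((NOT (NOT (((p IMPLIES r) XOR r) IFF (u XOR p)) IMPLIES ((t XOR r) IMPLIES r)) IMPLIES (p IMPLIES (t IFF p))) IFF NOT (p IMPLIES (r IMPLIES u))) IFF ((r IMPLIES p) IMPLIES p) = false IFF true = false

false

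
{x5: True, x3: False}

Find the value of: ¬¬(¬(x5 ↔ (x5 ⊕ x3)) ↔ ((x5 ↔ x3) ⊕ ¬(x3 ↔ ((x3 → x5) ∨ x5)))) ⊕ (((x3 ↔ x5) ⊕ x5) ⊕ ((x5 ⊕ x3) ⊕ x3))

False

x5 ⊕ x3 = True ⊕ False = True
x5 ↔ (x5 ⊕ x3) = True ↔ True = True
¬(x5 ↔ (x5 ⊕ x3)) = ¬True = False
x5 ↔ x3 = True ↔ False = False
x3 → x5 = False → True = True
(x3 → x5) ∨ x5 = True ∨ True = True
x3 ↔ ((x3 → x5) ∨ x5) = False ↔ True = False
¬(x3 ↔ ((x3 → x5) ∨ x5)) = ¬False = True
(x5 ↔ x3) ⊕ ¬(x3 ↔ ((x3 → x5) ∨ x5)) = False ⊕ True = True
¬(x5 ↔ (x5 ⊕ x3)) ↔ ((x5 ↔ x3) ⊕ ¬(x3 ↔ ((x3 → x5) ∨ x5))) = False ↔ True = False
¬(¬(x5 ↔ (x5 ⊕ x3)) ↔ ((x5 ↔ x3) ⊕ ¬(x3 ↔ ((x3 → x5) ∨ x5)))) = ¬False = True
¬¬(¬(x5 ↔ (x5 ⊕ x3)) ↔ ((x5 ↔ x3) ⊕ ¬(x3 ↔ ((x3 → x5) ∨ x5)))) = ¬True = False
x3 ↔ x5 = False ↔ True = False
(x3 ↔ x5) ⊕ x5 = False ⊕ True = True
x5 ⊕ x3 = True ⊕ False = True
(x5 ⊕ x3) ⊕ x3 = True ⊕ False = True
((x3 ↔ x5) ⊕ x5) ⊕ ((x5 ⊕ x3) ⊕ x3) = True ⊕ True = False
¬¬(¬(x5 ↔ (x5 ⊕ x3)) ↔ ((x5 ↔ x3) ⊕ ¬(x3 ↔ ((x3 → x5) ∨ x5)))) ⊕ (((x3 ↔ x5) ⊕ x5) ⊕ ((x5 ⊕ x3) ⊕ x3)) = False ⊕ False = False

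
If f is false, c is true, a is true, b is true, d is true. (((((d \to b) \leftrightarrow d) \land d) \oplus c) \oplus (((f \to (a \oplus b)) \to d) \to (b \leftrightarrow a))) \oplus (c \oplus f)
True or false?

d \to b = \text{True} \to \text{True} = \text{True}
(d \to b) \leftrightarrow d = \text{True} \leftrightarrow \text{True} = \text{True}
((d \to b) \leftrightarrow d) \land d = \text{True} \land \text{True} = \text{True}
(((d \to b) \leftrightarrow d) \land d) \oplus c = \text{True} \oplus \text{True} = \text{False}
a \oplus b = \text{True} \oplus \text{True} = \text{False}
f \to (a \oplus b) = \text{False} \to \text{False} = \text{True}
(f \to (a \oplus b)) \to d = \text{True} \to \text{True} = \text{True}
b \leftrightarrow a = \text{True} \leftrightarrow \text{True} = \text{True}
((f \to (a \oplus b)) \to d) \to (b \leftrightarrow a) = \text{True} \to \text{True} = \text{True}
((((d \to b) \leftrightarrow d) \land d) \oplus c) \oplus (((f \to (a \oplus b)) \to d) \to (b \leftrightarrow a)) = \text{False} \oplus \text{True} = \text{True}
c \oplus f = \text{True} \oplus \text{False} = \text{True}
(((((d \to b) \leftrightarrow d) \land d) \oplus c) \oplus (((f \to (a \oplus b)) \to d) \to (b \leftrightarrow a))) \oplus (c \oplus f) = \text{True} \oplus \text{True} = \text{False}

\text{False}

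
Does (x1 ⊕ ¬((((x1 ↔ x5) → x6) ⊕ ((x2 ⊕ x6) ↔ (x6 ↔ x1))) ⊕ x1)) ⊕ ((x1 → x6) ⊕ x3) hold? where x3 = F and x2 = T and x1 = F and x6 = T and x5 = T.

F

Substituting x3=F, x2=T, x1=F, x6=T, x5=T:
x1 ↔ x5 = F ↔ T = F
(x1 ↔ x5) → x6 = F → T = T
x2 ⊕ x6 = T ⊕ T = F
x6 ↔ x1 = T ↔ F = F
(x2 ⊕ x6) ↔ (x6 ↔ x1) = F ↔ F = T
((x1 ↔ x5) → x6) ⊕ ((x2 ⊕ x6) ↔ (x6 ↔ x1)) = T ⊕ T = F
(((x1 ↔ x5) → x6) ⊕ ((x2 ⊕ x6) ↔ (x6 ↔ x1))) ⊕ x1 = F ⊕ F = F
¬((((x1 ↔ x5) → x6) ⊕ ((x2 ⊕ x6) ↔ (x6 ↔ x1))) ⊕ x1) = ¬F = T
x1 ⊕ ¬((((x1 ↔ x5) → x6) ⊕ ((x2 ⊕ x6) ↔ (x6 ↔ x1))) ⊕ x1) = F ⊕ T = T
x1 → x6 = F → T = T
(x1 → x6) ⊕ x3 = T ⊕ F = T
(x1 ⊕ ¬((((x1 ↔ x5) → x6) ⊕ ((x2 ⊕ x6) ↔ (x6 ↔ x1))) ⊕ x1)) ⊕ ((x1 → x6) ⊕ x3) = T ⊕ T = F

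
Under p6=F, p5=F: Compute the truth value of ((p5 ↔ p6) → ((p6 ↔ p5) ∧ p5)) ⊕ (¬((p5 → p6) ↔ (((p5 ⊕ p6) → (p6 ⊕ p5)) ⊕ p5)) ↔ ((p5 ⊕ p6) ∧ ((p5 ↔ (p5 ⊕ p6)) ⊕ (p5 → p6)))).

T

p5 ↔ p6 = F ↔ F = T
p6 ↔ p5 = F ↔ F = T
(p6 ↔ p5) ∧ p5 = T ∧ F = F
(p5 ↔ p6) → ((p6 ↔ p5) ∧ p5) = T → F = F
p5 → p6 = F → F = T
p5 ⊕ p6 = F ⊕ F = F
p6 ⊕ p5 = F ⊕ F = F
(p5 ⊕ p6) → (p6 ⊕ p5) = F → F = T
((p5 ⊕ p6) → (p6 ⊕ p5)) ⊕ p5 = T ⊕ F = T
(p5 → p6) ↔ (((p5 ⊕ p6) → (p6 ⊕ p5)) ⊕ p5) = T ↔ T = T
¬((p5 → p6) ↔ (((p5 ⊕ p6) → (p6 ⊕ p5)) ⊕ p5)) = ¬T = F
p5 ⊕ p6 = F ⊕ F = F
p5 ⊕ p6 = F ⊕ F = F
p5 ↔ (p5 ⊕ p6) = F ↔ F = T
p5 → p6 = F → F = T
(p5 ↔ (p5 ⊕ p6)) ⊕ (p5 → p6) = T ⊕ T = F
(p5 ⊕ p6) ∧ ((p5 ↔ (p5 ⊕ p6)) ⊕ (p5 → p6)) = F ∧ F = F
¬((p5 → p6) ↔ (((p5 ⊕ p6) → (p6 ⊕ p5)) ⊕ p5)) ↔ ((p5 ⊕ p6) ∧ ((p5 ↔ (p5 ⊕ p6)) ⊕ (p5 → p6))) = F ↔ F = T
((p5 ↔ p6) → ((p6 ↔ p5) ∧ p5)) ⊕ (¬((p5 → p6) ↔ (((p5 ⊕ p6) → (p6 ⊕ p5)) ⊕ p5)) ↔ ((p5 ⊕ p6) ∧ ((p5 ↔ (p5 ⊕ p6)) ⊕ (p5 → p6)))) = F ⊕ T = T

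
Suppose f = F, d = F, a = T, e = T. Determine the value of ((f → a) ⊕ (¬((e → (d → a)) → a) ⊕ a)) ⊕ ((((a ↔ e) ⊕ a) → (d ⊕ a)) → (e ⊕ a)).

f → a = F → T = T
d → a = F → T = T
e → (d → a) = T → T = T
(e → (d → a)) → a = T → T = T
¬((e → (d → a)) → a) = ¬T = F
¬((e → (d → a)) → a) ⊕ a = F ⊕ T = T
(f → a) ⊕ (¬((e → (d → a)) → a) ⊕ a) = T ⊕ T = F
a ↔ e = T ↔ T = T
(a ↔ e) ⊕ a = T ⊕ T = F
d ⊕ a = F ⊕ T = T
((a ↔ e) ⊕ a) → (d ⊕ a) = F → T = T
e ⊕ a = T ⊕ T = F
(((a ↔ e) ⊕ a) → (d ⊕ a)) → (e ⊕ a) = T → F = F
((f → a) ⊕ (¬((e → (d → a)) → a) ⊕ a)) ⊕ ((((a ↔ e) ⊕ a) → (d ⊕ a)) → (e ⊕ a)) = F ⊕ F = F

F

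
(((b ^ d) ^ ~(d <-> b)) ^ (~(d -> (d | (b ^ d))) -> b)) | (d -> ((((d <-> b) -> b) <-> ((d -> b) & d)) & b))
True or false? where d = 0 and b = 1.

Substituting d=0, b=1:
b ^ d = 1 ^ 0 = 1
d <-> b = 0 <-> 1 = 0
~(d <-> b) = ~0 = 1
(b ^ d) ^ ~(d <-> b) = 1 ^ 1 = 0
b ^ d = 1 ^ 0 = 1
d | (b ^ d) = 0 | 1 = 1
d -> (d | (b ^ d)) = 0 -> 1 = 1
~(d -> (d | (b ^ d))) = ~1 = 0
~(d -> (d | (b ^ d))) -> b = 0 -> 1 = 1
((b ^ d) ^ ~(d <-> b)) ^ (~(d -> (d | (b ^ d))) -> b) = 0 ^ 1 = 1
d <-> b = 0 <-> 1 = 0
(d <-> b) -> b = 0 -> 1 = 1
d -> b = 0 -> 1 = 1
(d -> b) & d = 1 & 0 = 0
((d <-> b) -> b) <-> ((d -> b) & d) = 1 <-> 0 = 0
(((d <-> b) -> b) <-> ((d -> b) & d)) & b = 0 & 1 = 0
d -> ((((d <-> b) -> b) <-> ((d -> b) & d)) & b) = 0 -> 0 = 1
(((b ^ d) ^ ~(d <-> b)) ^ (~(d -> (d | (b ^ d))) -> b)) | (d -> ((((d <-> b) -> b) <-> ((d -> b) & d)) & b)) = 1 | 1 = 1

1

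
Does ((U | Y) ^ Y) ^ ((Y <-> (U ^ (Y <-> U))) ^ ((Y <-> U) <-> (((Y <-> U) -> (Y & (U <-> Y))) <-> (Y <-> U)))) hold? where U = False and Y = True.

True

U | Y = False | True = True
(U | Y) ^ Y = True ^ True = False
Y <-> U = True <-> False = False
U ^ (Y <-> U) = False ^ False = False
Y <-> (U ^ (Y <-> U)) = True <-> False = False
Y <-> U = True <-> False = False
Y <-> U = True <-> False = False
U <-> Y = False <-> True = False
Y & (U <-> Y) = True & False = False
(Y <-> U) -> (Y & (U <-> Y)) = False -> False = True
Y <-> U = True <-> False = False
((Y <-> U) -> (Y & (U <-> Y))) <-> (Y <-> U) = True <-> False = False
(Y <-> U) <-> (((Y <-> U) -> (Y & (U <-> Y))) <-> (Y <-> U)) = False <-> False = True
(Y <-> (U ^ (Y <-> U))) ^ ((Y <-> U) <-> (((Y <-> U) -> (Y & (U <-> Y))) <-> (Y <-> U))) = False ^ True = True
((U | Y) ^ Y) ^ ((Y <-> (U ^ (Y <-> U))) ^ ((Y <-> U) <-> (((Y <-> U) -> (Y & (U <-> Y))) <-> (Y <-> U)))) = False ^ True = True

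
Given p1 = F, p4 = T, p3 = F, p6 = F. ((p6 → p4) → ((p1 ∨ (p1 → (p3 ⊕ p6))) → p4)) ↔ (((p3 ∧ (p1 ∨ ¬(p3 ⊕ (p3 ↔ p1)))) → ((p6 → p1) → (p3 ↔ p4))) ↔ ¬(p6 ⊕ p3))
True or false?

Substituting p1=F, p4=T, p3=F, p6=F:
p6 → p4 = F → T = T
p3 ⊕ p6 = F ⊕ F = F
p1 → (p3 ⊕ p6) = F → F = T
p1 ∨ (p1 → (p3 ⊕ p6)) = F ∨ T = T
(p1 ∨ (p1 → (p3 ⊕ p6))) → p4 = T → T = T
(p6 → p4) → ((p1 ∨ (p1 → (p3 ⊕ p6))) → p4) = T → T = T
p3 ↔ p1 = F ↔ F = T
p3 ⊕ (p3 ↔ p1) = F ⊕ T = T
¬(p3 ⊕ (p3 ↔ p1)) = ¬T = F
p1 ∨ ¬(p3 ⊕ (p3 ↔ p1)) = F ∨ F = F
p3 ∧ (p1 ∨ ¬(p3 ⊕ (p3 ↔ p1))) = F ∧ F = F
p6 → p1 = F → F = T
p3 ↔ p4 = F ↔ T = F
(p6 → p1) → (p3 ↔ p4) = T → F = F
(p3 ∧ (p1 ∨ ¬(p3 ⊕ (p3 ↔ p1)))) → ((p6 → p1) → (p3 ↔ p4)) = F → F = T
p6 ⊕ p3 = F ⊕ F = F
¬(p6 ⊕ p3) = ¬F = T
((p3 ∧ (p1 ∨ ¬(p3 ⊕ (p3 ↔ p1)))) → ((p6 → p1) → (p3 ↔ p4))) ↔ ¬(p6 ⊕ p3) = T ↔ T = T
((p6 → p4) → ((p1 ∨ (p1 → (p3 ⊕ p6))) → p4)) ↔ (((p3 ∧ (p1 ∨ ¬(p3 ⊕ (p3 ↔ p1)))) → ((p6 → p1) → (p3 ↔ p4))) ↔ ¬(p6 ⊕ p3)) = T ↔ T = T

T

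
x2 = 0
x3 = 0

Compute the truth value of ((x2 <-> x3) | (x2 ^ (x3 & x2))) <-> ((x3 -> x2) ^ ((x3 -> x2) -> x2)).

x2 <-> x3 = 0 <-> 0 = 1
x3 & x2 = 0 & 0 = 0
x2 ^ (x3 & x2) = 0 ^ 0 = 0
(x2 <-> x3) | (x2 ^ (x3 & x2)) = 1 | 0 = 1
x3 -> x2 = 0 -> 0 = 1
x3 -> x2 = 0 -> 0 = 1
(x3 -> x2) -> x2 = 1 -> 0 = 0
(x3 -> x2) ^ ((x3 -> x2) -> x2) = 1 ^ 0 = 1
((x2 <-> x3) | (x2 ^ (x3 & x2))) <-> ((x3 -> x2) ^ ((x3 -> x2) -> x2)) = 1 <-> 1 = 1

1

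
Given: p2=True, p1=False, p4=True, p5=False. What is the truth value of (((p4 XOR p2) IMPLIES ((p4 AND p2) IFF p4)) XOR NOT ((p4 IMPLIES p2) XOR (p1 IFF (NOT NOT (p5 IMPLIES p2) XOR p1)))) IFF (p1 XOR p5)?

Substituting p2=True, p1=False, p4=True, p5=False:
p4 XOR p2 = True XOR True = False
p4 AND p2 = True AND True = True
(p4 AND p2) IFF p4 = True IFF True = True
(p4 XOR p2) IMPLIES ((p4 AND p2) IFF p4) = False IMPLIES True = True
p4 IMPLIES p2 = True IMPLIES True = True
p5 IMPLIES p2 = False IMPLIES True = True
NOT (p5 IMPLIES p2) = NOT True = False
NOT NOT (p5 IMPLIES p2) = NOT False = True
NOT NOT (p5 IMPLIES p2) XOR p1 = True XOR False = True
p1 IFF (NOT NOT (p5 IMPLIES p2) XOR p1) = False IFF True = False
(p4 IMPLIES p2) XOR (p1 IFF (NOT NOT (p5 IMPLIES p2) XOR p1)) = True XOR False = True
NOT ((p4 IMPLIES p2) XOR (p1 IFF (NOT NOT (p5 IMPLIES p2) XOR p1))) = NOT True = False
((p4 XOR p2) IMPLIES ((p4 AND p2) IFF p4)) XOR NOT ((p4 IMPLIES p2) XOR (p1 IFF (NOT NOT (p5 IMPLIES p2) XOR p1))) = True XOR False = True
p1 XOR p5 = False XOR False = False
(((p4 XOR p2) IMPLIES ((p4 AND p2) IFF p4)) XOR NOT ((p4 IMPLIES p2) XOR (p1 IFF (NOT NOT (p5 IMPLIES p2) XOR p1)))) IFF (p1 XOR p5) = True IFF False = False

False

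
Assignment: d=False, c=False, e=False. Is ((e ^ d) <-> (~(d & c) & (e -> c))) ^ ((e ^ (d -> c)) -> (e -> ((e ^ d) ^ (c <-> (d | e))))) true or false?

True

e ^ d = False ^ False = False
d & c = False & False = False
~(d & c) = ~False = True
e -> c = False -> False = True
~(d & c) & (e -> c) = True & True = True
(e ^ d) <-> (~(d & c) & (e -> c)) = False <-> True = False
d -> c = False -> False = True
e ^ (d -> c) = False ^ True = True
e ^ d = False ^ False = False
d | e = False | False = False
c <-> (d | e) = False <-> False = True
(e ^ d) ^ (c <-> (d | e)) = False ^ True = True
e -> ((e ^ d) ^ (c <-> (d | e))) = False -> True = True
(e ^ (d -> c)) -> (e -> ((e ^ d) ^ (c <-> (d | e)))) = True -> True = True
((e ^ d) <-> (~(d & c) & (e -> c))) ^ ((e ^ (d -> c)) -> (e -> ((e ^ d) ^ (c <-> (d | e))))) = False ^ True = True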